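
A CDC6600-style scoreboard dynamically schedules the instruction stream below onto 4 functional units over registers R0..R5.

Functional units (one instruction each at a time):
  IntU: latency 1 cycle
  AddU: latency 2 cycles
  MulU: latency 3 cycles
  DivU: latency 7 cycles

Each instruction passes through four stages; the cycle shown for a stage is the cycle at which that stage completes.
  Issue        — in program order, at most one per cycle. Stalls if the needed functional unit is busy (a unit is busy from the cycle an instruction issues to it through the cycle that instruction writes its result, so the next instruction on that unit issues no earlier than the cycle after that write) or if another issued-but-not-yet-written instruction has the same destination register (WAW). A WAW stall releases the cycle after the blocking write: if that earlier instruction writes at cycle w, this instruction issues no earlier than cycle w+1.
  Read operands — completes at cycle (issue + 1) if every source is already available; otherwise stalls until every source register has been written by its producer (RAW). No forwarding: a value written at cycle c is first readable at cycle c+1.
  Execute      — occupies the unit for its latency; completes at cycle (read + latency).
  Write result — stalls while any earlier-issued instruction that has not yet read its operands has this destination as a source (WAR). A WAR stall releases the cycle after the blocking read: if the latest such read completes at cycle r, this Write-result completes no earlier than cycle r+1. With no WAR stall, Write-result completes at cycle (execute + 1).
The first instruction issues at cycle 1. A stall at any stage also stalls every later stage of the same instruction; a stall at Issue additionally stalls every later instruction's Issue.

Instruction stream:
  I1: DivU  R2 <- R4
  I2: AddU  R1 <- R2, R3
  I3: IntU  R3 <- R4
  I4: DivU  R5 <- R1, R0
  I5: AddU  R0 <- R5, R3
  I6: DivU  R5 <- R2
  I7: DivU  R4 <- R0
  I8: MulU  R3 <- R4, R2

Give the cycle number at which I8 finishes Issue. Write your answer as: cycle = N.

cycle = 35

t=1  I1 dispatched to DivU
t=2  I1 operands ready; I2 dispatched to AddU
t=3  I3 dispatched to IntU
t=4  I3 operands ready
t=5  I3 complete
t=9  I1 complete
t=10  R2←I1
t=11  I2 operands ready; I4 dispatched to DivU
t=12  R3←I3
t=13  I2 complete
t=14  R1←I2
t=15  I4 operands ready; I5 dispatched to AddU
t=22  I4 complete
t=23  R5←I4
t=24  I5 operands ready; I6 dispatched to DivU
t=25  I6 operands ready
t=26  I5 complete
t=27  R0←I5
t=32  I6 complete
t=33  R5←I6
t=34  I7 dispatched to DivU
t=35  I7 operands ready; I8 dispatched to MulU
t=42  I7 complete
t=43  R4←I7
t=44  I8 operands ready
t=47  I8 complete
t=48  R3←I8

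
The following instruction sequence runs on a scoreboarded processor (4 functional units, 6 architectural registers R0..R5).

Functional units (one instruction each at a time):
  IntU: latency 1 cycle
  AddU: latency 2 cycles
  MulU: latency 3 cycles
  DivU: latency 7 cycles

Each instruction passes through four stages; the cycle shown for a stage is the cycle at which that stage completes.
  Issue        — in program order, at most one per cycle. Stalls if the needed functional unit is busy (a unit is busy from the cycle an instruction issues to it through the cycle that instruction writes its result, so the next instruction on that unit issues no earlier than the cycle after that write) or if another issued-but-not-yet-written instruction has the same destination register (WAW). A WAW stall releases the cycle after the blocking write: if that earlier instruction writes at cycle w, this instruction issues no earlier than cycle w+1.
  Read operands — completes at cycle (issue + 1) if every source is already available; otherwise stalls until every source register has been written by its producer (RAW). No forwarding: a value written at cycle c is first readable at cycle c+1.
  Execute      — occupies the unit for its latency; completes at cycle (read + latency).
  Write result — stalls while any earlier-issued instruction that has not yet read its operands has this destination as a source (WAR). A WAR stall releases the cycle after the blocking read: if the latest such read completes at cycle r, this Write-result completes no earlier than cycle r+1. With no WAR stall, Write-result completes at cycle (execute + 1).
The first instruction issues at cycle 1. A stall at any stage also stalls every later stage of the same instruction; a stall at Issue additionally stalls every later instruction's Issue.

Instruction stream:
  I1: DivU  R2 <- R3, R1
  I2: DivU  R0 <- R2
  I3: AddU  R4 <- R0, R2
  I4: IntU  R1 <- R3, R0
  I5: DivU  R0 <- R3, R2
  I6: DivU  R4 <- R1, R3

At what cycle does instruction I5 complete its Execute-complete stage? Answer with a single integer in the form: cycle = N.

1) issue 1, read 2, done 9, write 10
2) issue 11, read 12, done 19, write 20  <struct: DivU busy until I1 writes@10>
3) issue 12, read 21, done 23, write 24  <RAW R0: wait I2 write@20>
4) issue 13, read 21, done 22, write 23  <RAW R0: wait I2 write@20>
5) issue 21, read 22, done 29, write 30  <struct: DivU busy until I2 writes@20>
6) issue 31, read 32, done 39, write 40  <struct: DivU busy until I5 writes@30>

cycle = 29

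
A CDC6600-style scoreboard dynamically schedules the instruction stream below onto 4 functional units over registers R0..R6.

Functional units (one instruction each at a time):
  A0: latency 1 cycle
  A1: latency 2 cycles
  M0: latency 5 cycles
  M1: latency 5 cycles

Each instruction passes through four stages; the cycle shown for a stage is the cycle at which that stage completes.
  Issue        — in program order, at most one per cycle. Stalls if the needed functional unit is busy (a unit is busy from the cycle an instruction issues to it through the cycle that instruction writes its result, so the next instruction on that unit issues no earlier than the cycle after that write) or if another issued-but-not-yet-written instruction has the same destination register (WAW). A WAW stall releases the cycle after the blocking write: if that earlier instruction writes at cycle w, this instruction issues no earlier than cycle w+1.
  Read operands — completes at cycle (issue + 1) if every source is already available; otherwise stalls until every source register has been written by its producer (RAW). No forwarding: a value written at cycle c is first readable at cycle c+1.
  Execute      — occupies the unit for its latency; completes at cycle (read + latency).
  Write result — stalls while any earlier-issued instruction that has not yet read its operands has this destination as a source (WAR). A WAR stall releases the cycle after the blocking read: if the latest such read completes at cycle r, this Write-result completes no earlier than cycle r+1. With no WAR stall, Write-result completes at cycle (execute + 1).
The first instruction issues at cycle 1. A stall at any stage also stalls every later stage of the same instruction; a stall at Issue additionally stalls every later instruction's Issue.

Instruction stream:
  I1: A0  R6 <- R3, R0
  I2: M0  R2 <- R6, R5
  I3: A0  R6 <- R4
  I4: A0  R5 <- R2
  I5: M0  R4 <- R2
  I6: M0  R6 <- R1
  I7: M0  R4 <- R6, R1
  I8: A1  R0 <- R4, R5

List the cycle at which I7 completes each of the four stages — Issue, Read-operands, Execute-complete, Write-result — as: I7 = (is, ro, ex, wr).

I7 = (28, 29, 34, 35)

t=1  I1 issues→A0
t=2  I1 reads · I2 issues→M0
t=3  I1 exec-done
t=4  I1 writes R6
t=5  I2 reads · I3 issues→A0
t=6  I3 reads
t=7  I3 exec-done
t=8  I3 writes R6
t=9  I4 issues→A0
t=10  I2 exec-done
t=11  I2 writes R2
t=12  I4 reads · I5 issues→M0
t=13  I4 exec-done · I5 reads
t=14  I4 writes R5
t=18  I5 exec-done
t=19  I5 writes R4
t=20  I6 issues→M0
t=21  I6 reads
t=26  I6 exec-done
t=27  I6 writes R6
t=28  I7 issues→M0
t=29  I7 reads · I8 issues→A1
t=34  I7 exec-done
t=35  I7 writes R4
t=36  I8 reads
t=38  I8 exec-done
t=39  I8 writes R0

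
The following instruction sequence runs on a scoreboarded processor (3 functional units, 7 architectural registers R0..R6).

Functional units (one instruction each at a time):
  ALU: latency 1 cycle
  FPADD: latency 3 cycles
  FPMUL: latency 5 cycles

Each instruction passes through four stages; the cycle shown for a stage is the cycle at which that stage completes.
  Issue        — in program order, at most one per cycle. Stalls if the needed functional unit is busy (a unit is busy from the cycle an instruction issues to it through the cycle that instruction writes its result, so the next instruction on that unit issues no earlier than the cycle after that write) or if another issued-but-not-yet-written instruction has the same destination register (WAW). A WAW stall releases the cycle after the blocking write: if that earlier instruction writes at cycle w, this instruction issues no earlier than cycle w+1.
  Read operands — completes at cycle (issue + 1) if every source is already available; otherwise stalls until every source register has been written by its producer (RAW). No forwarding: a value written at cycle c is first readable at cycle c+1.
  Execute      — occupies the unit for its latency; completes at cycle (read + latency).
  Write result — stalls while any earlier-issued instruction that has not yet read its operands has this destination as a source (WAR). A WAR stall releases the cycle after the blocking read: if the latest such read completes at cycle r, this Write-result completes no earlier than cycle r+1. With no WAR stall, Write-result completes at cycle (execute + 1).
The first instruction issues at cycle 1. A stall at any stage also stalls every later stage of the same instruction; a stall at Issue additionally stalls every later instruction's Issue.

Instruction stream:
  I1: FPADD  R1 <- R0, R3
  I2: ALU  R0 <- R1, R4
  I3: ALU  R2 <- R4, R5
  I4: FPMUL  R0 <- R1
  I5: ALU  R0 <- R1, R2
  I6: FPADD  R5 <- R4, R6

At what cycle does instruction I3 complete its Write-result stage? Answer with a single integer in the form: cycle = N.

[I1] 1/2/5/6
[I2] 2/7/8/9  (RAW R1: wait I1 write@6)
[I3] 10/11/12/13  (struct: ALU busy until I2 writes@9)
[I4] 11/12/17/18
[I5] 19/20/21/22  (WAW R0: wait I4 write@18)
[I6] 20/21/24/25

cycle = 13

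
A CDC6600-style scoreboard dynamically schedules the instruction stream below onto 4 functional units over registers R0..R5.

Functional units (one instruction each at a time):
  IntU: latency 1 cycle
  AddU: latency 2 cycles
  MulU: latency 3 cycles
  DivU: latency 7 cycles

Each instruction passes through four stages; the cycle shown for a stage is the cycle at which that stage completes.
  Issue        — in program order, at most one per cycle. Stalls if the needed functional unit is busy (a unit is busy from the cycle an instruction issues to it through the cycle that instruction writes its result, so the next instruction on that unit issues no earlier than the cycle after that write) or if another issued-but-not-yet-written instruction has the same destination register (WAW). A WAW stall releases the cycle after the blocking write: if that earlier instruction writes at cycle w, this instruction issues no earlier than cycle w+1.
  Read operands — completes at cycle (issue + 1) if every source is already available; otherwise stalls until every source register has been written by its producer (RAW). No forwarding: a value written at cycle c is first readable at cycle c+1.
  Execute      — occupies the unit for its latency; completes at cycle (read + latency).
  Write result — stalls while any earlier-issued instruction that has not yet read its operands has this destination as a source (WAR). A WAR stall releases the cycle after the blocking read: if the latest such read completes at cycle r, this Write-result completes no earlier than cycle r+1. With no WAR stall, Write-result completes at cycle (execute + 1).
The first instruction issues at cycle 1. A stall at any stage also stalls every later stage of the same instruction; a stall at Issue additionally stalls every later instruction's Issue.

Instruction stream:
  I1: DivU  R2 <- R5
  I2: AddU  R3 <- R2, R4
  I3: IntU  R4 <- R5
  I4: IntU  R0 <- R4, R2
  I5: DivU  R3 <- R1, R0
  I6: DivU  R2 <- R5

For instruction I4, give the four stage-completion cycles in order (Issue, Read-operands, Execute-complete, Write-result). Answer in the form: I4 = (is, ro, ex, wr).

c1: I1 issues→DivU
c2: I1 reads; I2 issues→AddU
c3: I3 issues→IntU
c4: I3 reads
c5: I3 exec-done
c9: I1 exec-done
c10: I1 writes R2
c11: I2 reads
c12: I3 writes R4
c13: I2 exec-done; I4 issues→IntU
c14: I2 writes R3; I4 reads
c15: I4 exec-done; I5 issues→DivU
c16: I4 writes R0
c17: I5 reads
c24: I5 exec-done
c25: I5 writes R3
c26: I6 issues→DivU
c27: I6 reads
c34: I6 exec-done
c35: I6 writes R2

I4 = (13, 14, 15, 16)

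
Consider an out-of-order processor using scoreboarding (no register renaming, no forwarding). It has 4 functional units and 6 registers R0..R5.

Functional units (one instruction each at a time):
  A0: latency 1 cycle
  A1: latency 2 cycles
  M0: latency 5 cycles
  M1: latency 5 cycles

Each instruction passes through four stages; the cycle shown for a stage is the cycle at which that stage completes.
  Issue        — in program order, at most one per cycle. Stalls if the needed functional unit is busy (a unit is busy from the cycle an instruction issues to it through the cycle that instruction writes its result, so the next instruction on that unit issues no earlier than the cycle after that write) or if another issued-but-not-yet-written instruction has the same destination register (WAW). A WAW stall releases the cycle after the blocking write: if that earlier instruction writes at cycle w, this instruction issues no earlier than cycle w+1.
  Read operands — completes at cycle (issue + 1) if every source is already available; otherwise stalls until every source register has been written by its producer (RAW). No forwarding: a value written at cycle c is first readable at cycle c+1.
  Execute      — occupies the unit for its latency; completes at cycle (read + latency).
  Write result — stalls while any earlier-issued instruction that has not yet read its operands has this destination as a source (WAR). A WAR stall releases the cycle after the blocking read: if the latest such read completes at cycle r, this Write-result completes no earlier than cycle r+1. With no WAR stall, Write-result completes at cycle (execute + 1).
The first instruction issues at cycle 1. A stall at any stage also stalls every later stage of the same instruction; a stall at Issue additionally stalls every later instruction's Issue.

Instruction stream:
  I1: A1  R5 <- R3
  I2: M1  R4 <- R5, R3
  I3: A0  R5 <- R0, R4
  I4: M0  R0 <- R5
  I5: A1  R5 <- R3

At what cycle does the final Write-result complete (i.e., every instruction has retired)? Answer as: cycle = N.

I1  is:1  ro:2  ex:4  wr:5
I2  is:2  ro:6  ex:11  wr:12  — RAW R5: wait I1 write@5
I3  is:6  ro:13  ex:14  wr:15  — WAW R5: wait I1 write@5, RAW R4: wait I2 write@12
I4  is:7  ro:16  ex:21  wr:22  — RAW R5: wait I3 write@15
I5  is:16  ro:17  ex:19  wr:20  — WAW R5: wait I3 write@15

cycle = 22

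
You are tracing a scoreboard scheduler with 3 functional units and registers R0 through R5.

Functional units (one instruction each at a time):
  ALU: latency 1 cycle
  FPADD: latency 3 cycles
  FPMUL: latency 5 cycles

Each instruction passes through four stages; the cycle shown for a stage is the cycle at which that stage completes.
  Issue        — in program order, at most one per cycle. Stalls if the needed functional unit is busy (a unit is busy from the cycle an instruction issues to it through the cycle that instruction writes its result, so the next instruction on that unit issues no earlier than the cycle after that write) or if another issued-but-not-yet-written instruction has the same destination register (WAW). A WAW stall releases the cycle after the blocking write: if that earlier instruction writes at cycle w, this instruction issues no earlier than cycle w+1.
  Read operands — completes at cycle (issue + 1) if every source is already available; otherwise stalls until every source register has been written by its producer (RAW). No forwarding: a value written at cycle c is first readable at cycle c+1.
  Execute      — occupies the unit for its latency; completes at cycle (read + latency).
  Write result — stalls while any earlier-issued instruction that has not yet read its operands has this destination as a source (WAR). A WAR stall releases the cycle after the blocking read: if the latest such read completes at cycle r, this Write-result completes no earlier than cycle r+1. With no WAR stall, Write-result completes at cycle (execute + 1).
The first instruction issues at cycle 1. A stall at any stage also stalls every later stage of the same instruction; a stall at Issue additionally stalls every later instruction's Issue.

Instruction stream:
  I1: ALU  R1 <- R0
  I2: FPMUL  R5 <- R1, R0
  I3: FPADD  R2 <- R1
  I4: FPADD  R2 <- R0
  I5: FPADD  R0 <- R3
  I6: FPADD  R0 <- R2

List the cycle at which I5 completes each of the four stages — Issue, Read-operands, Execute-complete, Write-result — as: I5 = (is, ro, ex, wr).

[I1] 1/2/3/4
[I2] 2/5/10/11  (RAW R1: wait I1 write@4)
[I3] 3/5/8/9  (RAW R1: wait I1 write@4)
[I4] 10/11/14/15  (struct: FPADD busy until I3 writes@9)
[I5] 16/17/20/21  (struct: FPADD busy until I4 writes@15)
[I6] 22/23/26/27  (struct: FPADD busy until I5 writes@21)

I5 = (16, 17, 20, 21)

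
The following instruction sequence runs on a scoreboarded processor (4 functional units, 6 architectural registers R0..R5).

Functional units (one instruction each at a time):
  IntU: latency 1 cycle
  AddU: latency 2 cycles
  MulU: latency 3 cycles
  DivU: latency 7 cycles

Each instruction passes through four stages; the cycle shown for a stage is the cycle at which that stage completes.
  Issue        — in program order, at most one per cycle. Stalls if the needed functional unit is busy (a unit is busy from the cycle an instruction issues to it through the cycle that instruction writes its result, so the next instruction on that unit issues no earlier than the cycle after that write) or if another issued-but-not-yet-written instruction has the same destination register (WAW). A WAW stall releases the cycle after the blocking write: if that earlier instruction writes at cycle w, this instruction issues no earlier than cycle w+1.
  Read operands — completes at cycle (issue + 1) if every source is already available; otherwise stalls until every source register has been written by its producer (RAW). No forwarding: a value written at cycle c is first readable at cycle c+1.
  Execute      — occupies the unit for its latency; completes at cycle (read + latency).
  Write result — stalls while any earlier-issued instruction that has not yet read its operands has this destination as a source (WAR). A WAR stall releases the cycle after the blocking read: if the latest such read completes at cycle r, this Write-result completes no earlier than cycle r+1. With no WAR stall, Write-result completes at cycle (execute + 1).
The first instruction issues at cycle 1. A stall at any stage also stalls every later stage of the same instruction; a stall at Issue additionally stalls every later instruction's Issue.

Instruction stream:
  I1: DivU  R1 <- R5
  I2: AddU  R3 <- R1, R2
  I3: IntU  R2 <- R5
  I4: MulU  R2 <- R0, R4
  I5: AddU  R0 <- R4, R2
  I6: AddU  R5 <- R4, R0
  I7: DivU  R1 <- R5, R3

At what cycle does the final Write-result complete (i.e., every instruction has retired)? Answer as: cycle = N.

[I1] 1/2/9/10
[I2] 2/11/13/14  (RAW R1: wait I1 write@10)
[I3] 3/4/5/12  (WAR R2: wait I2 read@11)
[I4] 13/14/17/18  (WAW R2: wait I3 write@12)
[I5] 15/19/21/22  (struct: AddU busy until I2 writes@14; RAW R2: wait I4 write@18)
[I6] 23/24/26/27  (struct: AddU busy until I5 writes@22)
[I7] 24/28/35/36  (RAW R5: wait I6 write@27)

cycle = 36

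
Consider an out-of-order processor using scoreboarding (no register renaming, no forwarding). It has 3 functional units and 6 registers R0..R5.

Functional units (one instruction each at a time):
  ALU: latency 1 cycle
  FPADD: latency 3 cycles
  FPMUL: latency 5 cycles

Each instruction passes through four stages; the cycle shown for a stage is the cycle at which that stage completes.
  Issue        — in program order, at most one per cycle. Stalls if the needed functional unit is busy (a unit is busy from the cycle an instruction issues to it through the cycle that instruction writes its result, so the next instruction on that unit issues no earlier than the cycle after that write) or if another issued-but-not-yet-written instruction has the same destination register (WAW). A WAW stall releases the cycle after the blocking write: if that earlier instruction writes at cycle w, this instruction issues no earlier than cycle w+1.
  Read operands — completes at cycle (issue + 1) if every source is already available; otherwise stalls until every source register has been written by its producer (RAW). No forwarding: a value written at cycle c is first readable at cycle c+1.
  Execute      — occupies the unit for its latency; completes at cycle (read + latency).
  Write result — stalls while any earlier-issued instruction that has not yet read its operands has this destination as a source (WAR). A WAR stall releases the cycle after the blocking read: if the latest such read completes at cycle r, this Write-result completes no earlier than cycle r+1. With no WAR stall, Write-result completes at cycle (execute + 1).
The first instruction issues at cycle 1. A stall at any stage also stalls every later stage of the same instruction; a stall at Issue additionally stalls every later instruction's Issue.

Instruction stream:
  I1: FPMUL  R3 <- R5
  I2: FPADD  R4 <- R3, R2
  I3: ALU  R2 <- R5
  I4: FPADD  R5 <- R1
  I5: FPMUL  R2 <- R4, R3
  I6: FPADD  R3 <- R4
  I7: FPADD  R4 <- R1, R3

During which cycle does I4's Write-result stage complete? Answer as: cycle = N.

cycle = 19

t=1  I1 dispatched to FPMUL
t=2  I1 operands ready | I2 dispatched to FPADD
t=3  I3 dispatched to ALU
t=4  I3 operands ready
t=5  I3 complete
t=7  I1 complete
t=8  R3←I1
t=9  I2 operands ready
t=10  R2←I3
t=12  I2 complete
t=13  R4←I2
t=14  I4 dispatched to FPADD
t=15  I4 operands ready | I5 dispatched to FPMUL
t=16  I5 operands ready
t=18  I4 complete
t=19  R5←I4
t=20  I6 dispatched to FPADD
t=21  I5 complete | I6 operands ready
t=22  R2←I5
t=24  I6 complete
t=25  R3←I6
t=26  I7 dispatched to FPADD
t=27  I7 operands ready
t=30  I7 complete
t=31  R4←I7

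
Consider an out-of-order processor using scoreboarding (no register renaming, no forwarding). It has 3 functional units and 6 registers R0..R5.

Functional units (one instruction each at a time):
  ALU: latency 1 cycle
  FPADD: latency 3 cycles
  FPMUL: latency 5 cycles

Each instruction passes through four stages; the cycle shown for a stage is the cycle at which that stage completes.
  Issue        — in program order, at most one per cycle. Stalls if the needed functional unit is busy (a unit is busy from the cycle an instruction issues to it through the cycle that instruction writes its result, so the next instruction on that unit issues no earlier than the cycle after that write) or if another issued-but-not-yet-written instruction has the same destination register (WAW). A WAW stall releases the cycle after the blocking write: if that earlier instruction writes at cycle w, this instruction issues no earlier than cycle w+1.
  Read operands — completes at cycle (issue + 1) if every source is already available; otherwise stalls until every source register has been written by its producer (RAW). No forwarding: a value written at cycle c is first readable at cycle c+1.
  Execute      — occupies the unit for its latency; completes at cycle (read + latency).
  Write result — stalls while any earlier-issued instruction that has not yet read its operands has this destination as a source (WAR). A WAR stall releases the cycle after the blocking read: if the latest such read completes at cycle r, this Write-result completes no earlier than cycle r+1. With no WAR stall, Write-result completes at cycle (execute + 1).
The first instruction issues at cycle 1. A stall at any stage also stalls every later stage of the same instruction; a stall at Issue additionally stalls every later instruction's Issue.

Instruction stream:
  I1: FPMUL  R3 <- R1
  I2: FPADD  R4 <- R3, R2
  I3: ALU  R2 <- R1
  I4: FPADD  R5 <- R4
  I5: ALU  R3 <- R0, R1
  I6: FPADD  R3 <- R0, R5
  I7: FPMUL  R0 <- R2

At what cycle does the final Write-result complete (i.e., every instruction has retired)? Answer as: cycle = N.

c1: I1 issues→FPMUL
c2: I1 reads | I2 issues→FPADD
c3: I3 issues→ALU
c4: I3 reads
c5: I3 exec-done
c7: I1 exec-done
c8: I1 writes R3
c9: I2 reads
c10: I3 writes R2
c12: I2 exec-done
c13: I2 writes R4
c14: I4 issues→FPADD
c15: I4 reads | I5 issues→ALU
c16: I5 reads
c17: I5 exec-done
c18: I4 exec-done | I5 writes R3
c19: I4 writes R5
c20: I6 issues→FPADD
c21: I6 reads | I7 issues→FPMUL
c22: I7 reads
c24: I6 exec-done
c25: I6 writes R3
c27: I7 exec-done
c28: I7 writes R0

cycle = 28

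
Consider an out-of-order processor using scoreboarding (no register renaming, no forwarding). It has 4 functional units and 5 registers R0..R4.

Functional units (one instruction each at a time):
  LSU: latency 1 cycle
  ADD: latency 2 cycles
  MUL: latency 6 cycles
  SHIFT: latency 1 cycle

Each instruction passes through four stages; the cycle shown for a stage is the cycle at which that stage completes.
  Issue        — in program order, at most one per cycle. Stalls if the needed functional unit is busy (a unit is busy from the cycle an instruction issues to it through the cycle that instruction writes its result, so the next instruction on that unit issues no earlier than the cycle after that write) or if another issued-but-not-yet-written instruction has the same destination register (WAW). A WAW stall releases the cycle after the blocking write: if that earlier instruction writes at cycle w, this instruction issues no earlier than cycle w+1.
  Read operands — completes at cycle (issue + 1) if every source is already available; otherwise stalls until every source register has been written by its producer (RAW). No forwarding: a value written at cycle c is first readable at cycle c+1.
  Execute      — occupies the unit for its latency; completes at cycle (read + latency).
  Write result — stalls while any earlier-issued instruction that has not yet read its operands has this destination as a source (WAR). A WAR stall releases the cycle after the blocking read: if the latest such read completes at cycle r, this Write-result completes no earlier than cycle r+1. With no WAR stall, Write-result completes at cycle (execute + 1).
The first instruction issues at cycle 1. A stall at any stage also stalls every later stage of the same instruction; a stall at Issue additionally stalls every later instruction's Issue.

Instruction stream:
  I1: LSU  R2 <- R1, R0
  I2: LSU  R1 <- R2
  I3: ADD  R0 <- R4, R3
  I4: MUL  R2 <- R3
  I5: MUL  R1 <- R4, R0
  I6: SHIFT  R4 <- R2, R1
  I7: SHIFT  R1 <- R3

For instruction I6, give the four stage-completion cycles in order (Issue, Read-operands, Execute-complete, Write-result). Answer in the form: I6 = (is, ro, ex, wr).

I6 = (17, 25, 26, 27)

I1 -> (1, 2, 3, 4)
I2 -> (5, 6, 7, 8)  // struct: LSU busy until I1 writes@4
I3 -> (6, 7, 9, 10)
I4 -> (7, 8, 14, 15)
I5 -> (16, 17, 23, 24)  // struct: MUL busy until I4 writes@15
I6 -> (17, 25, 26, 27)  // RAW R1: wait I5 write@24
I7 -> (28, 29, 30, 31)  // struct: SHIFT busy until I6 writes@27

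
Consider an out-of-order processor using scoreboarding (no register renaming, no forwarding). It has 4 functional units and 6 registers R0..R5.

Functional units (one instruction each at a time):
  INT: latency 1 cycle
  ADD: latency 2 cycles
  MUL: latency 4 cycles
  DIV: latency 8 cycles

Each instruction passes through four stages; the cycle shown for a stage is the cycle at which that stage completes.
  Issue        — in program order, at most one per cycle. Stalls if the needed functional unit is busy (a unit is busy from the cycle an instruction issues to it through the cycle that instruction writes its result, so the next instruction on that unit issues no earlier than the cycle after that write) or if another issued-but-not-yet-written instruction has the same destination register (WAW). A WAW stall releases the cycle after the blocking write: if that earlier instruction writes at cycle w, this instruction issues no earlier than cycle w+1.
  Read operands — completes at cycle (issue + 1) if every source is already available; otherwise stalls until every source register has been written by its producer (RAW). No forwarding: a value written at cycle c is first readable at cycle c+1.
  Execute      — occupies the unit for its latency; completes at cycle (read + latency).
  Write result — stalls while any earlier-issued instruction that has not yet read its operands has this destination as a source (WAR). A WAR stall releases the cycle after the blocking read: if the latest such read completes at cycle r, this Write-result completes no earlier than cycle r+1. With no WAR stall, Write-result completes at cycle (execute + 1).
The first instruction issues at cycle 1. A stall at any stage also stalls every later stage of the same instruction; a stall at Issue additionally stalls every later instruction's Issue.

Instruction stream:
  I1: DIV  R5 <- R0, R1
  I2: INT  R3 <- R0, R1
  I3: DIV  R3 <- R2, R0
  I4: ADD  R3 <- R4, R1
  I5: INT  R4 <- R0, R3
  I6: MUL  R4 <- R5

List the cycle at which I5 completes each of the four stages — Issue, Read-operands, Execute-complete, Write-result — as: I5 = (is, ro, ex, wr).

I5 = (24, 28, 29, 30)

I1: IS=1 RO=2 EX=10 WR=11
I2: IS=2 RO=3 EX=4 WR=5
I3: IS=12 RO=13 EX=21 WR=22  [struct: DIV busy until I1 writes@11]
I4: IS=23 RO=24 EX=26 WR=27  [WAW R3: wait I3 write@22]
I5: IS=24 RO=28 EX=29 WR=30  [RAW R3: wait I4 write@27]
I6: IS=31 RO=32 EX=36 WR=37  [WAW R4: wait I5 write@30]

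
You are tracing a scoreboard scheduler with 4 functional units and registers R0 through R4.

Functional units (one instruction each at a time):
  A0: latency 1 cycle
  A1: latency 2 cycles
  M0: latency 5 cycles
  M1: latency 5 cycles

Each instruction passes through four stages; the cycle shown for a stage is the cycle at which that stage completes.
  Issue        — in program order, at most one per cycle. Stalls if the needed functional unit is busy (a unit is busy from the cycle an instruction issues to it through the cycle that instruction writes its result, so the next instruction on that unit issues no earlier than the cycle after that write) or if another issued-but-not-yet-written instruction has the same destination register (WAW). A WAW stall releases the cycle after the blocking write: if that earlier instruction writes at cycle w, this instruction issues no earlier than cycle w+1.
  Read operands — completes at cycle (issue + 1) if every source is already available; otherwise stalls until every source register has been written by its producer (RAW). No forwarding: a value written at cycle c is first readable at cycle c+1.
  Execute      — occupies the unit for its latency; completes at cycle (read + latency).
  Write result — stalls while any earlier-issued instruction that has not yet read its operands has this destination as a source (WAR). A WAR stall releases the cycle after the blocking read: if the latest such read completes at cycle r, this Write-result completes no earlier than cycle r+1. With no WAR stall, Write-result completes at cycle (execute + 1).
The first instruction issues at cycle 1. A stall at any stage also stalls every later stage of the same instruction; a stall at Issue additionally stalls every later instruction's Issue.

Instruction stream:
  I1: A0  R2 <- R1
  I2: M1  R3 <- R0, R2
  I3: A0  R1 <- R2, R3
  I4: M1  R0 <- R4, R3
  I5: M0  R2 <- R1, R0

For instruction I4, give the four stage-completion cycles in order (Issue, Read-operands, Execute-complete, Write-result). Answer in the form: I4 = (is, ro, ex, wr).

I4 = (12, 13, 18, 19)

I1  is:1  ro:2  ex:3  wr:4
I2  is:2  ro:5  ex:10  wr:11  — RAW R2: wait I1 write@4
I3  is:5  ro:12  ex:13  wr:14  — struct: A0 busy until I1 writes@4, RAW R3: wait I2 write@11
I4  is:12  ro:13  ex:18  wr:19  — struct: M1 busy until I2 writes@11
I5  is:13  ro:20  ex:25  wr:26  — RAW R0: wait I4 write@19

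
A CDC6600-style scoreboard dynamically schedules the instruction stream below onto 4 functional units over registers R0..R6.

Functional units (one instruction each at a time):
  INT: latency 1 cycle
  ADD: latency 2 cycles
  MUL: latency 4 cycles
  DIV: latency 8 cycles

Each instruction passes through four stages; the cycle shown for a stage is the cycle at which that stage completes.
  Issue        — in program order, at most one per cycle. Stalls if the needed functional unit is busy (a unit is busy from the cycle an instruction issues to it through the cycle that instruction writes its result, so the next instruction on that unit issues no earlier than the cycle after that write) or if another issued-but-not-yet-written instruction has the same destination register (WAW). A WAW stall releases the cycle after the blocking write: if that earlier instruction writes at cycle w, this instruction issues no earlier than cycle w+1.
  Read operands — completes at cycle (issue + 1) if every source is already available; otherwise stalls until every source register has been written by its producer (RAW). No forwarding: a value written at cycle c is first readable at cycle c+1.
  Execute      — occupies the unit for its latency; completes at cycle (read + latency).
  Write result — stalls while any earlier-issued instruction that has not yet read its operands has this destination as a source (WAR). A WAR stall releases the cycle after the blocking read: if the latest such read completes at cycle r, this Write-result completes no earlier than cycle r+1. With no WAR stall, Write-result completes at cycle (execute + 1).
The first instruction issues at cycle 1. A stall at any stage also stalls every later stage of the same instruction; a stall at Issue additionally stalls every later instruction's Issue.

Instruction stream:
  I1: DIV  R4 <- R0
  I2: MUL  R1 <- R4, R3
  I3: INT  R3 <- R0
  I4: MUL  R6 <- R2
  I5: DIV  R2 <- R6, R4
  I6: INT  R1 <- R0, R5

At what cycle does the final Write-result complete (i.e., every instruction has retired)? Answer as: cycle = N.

cycle 1: I1→DIV
cycle 2: I1 RO · I2→MUL
cycle 3: I3→INT
cycle 4: I3 RO
cycle 5: I3 EX
cycle 10: I1 EX
cycle 11: I1 WR R4
cycle 12: I2 RO
cycle 13: I3 WR R3
cycle 16: I2 EX
cycle 17: I2 WR R1
cycle 18: I4→MUL
cycle 19: I4 RO · I5→DIV
cycle 20: I6→INT
cycle 21: I6 RO
cycle 22: I6 EX
cycle 23: I4 EX · I6 WR R1
cycle 24: I4 WR R6
cycle 25: I5 RO
cycle 33: I5 EX
cycle 34: I5 WR R2

cycle = 34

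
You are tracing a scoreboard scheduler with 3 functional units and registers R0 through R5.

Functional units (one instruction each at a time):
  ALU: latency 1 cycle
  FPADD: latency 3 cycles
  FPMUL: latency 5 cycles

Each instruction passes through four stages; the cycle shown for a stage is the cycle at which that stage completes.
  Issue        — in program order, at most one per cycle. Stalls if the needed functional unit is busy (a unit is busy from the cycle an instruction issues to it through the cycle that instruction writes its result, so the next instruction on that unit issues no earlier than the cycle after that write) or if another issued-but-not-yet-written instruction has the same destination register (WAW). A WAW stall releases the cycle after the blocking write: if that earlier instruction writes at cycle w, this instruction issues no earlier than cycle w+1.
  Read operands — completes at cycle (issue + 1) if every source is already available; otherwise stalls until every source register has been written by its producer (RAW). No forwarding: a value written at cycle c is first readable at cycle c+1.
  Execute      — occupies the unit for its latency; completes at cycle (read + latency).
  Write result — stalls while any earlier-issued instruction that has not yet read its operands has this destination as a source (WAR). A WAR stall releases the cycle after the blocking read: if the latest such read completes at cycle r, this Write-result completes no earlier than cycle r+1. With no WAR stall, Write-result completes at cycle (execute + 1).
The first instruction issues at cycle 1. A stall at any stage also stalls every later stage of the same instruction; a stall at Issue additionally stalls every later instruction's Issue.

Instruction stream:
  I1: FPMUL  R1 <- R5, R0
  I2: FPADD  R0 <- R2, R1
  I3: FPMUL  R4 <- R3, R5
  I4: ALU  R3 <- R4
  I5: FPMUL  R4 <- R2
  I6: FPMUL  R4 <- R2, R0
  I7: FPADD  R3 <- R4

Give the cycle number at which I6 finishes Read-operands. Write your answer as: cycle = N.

cycle = 26

1) issue 1, read 2, done 7, write 8
2) issue 2, read 9, done 12, write 13  <RAW R1: wait I1 write@8>
3) issue 9, read 10, done 15, write 16  <struct: FPMUL busy until I1 writes@8>
4) issue 10, read 17, done 18, write 19  <RAW R4: wait I3 write@16>
5) issue 17, read 18, done 23, write 24  <struct: FPMUL busy until I3 writes@16>
6) issue 25, read 26, done 31, write 32  <struct: FPMUL busy until I5 writes@24>
7) issue 26, read 33, done 36, write 37  <RAW R4: wait I6 write@32>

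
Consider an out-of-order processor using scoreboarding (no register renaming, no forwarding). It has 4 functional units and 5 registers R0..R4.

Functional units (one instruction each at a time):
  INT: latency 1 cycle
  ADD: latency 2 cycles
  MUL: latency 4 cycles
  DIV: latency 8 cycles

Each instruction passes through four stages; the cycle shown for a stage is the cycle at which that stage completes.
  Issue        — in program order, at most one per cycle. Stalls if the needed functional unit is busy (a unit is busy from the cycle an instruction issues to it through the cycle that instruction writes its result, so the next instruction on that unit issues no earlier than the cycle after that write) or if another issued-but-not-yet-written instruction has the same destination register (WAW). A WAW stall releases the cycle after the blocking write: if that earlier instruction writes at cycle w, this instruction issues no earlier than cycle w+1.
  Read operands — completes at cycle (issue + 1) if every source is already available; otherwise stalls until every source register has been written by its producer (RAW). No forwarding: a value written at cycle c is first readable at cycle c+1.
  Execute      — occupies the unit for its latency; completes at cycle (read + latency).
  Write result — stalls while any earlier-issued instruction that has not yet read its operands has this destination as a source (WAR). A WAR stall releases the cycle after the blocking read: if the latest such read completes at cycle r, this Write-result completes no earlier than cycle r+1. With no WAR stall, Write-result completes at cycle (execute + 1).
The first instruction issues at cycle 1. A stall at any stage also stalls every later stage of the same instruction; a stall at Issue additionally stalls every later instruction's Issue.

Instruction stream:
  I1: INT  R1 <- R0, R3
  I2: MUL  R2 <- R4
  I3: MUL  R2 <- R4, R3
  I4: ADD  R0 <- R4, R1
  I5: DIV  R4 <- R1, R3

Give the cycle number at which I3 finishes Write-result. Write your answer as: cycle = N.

I1  is:1  ro:2  ex:3  wr:4
I2  is:2  ro:3  ex:7  wr:8
I3  is:9  ro:10  ex:14  wr:15  — struct: MUL busy until I2 writes@8
I4  is:10  ro:11  ex:13  wr:14
I5  is:11  ro:12  ex:20  wr:21

cycle = 15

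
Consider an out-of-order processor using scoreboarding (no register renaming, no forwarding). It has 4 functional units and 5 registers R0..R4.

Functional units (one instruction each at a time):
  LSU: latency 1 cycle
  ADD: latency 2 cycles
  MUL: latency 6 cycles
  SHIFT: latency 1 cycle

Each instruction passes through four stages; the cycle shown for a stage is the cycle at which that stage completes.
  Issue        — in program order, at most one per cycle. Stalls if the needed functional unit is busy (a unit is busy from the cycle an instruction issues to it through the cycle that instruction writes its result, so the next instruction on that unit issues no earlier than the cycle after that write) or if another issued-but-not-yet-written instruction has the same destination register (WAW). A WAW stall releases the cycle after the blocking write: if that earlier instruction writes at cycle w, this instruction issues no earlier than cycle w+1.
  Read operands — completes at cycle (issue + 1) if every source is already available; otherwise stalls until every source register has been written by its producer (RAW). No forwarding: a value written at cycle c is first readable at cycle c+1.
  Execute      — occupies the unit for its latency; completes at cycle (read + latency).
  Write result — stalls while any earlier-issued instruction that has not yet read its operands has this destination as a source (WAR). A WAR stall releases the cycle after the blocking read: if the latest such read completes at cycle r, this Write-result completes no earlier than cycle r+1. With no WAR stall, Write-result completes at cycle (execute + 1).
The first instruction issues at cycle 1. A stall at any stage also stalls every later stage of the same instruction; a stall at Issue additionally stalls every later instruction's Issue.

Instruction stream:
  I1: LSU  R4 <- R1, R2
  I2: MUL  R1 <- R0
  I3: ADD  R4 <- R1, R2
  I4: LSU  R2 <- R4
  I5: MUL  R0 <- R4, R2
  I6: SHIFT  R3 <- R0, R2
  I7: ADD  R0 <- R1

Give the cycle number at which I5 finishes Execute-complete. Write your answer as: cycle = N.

cycle = 24

[1] issue I1 (LSU)
[2] I1 read-ops · issue I2 (MUL)
[3] I1 finished on LSU · I2 read-ops
[4] I1→R4
[5] issue I3 (ADD)
[6] issue I4 (LSU)
[9] I2 finished on MUL
[10] I2→R1
[11] I3 read-ops · issue I5 (MUL)
[12] issue I6 (SHIFT)
[13] I3 finished on ADD
[14] I3→R4
[15] I4 read-ops
[16] I4 finished on LSU
[17] I4→R2
[18] I5 read-ops
[24] I5 finished on MUL
[25] I5→R0
[26] I6 read-ops · issue I7 (ADD)
[27] I6 finished on SHIFT · I7 read-ops
[28] I6→R3
[29] I7 finished on ADD
[30] I7→R0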